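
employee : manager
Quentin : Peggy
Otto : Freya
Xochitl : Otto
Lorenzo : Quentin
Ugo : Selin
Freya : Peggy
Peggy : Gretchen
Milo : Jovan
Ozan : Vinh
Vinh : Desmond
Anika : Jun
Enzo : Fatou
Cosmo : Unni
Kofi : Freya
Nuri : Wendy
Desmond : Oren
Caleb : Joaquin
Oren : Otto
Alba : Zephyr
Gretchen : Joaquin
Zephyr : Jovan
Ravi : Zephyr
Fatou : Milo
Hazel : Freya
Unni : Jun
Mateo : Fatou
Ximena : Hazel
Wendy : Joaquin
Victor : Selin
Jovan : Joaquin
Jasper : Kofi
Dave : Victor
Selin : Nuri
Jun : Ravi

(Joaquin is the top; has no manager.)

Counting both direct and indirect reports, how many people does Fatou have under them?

2

Fatou directly manages Enzo, Mateo. Enzo has no reports. Mateo has no reports. So Fatou's organization is 2 direct reports plus everyone under them: 1 + 1 = 2.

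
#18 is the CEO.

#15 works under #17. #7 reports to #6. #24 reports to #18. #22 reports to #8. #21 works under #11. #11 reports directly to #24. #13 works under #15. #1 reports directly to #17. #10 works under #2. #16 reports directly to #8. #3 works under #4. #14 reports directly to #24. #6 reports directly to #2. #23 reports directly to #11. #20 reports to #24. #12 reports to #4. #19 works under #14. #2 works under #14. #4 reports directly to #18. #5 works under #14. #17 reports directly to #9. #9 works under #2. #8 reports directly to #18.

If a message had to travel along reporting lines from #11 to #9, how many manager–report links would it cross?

4

#11 is 1 level below #24, and #9 is 3 levels below #24 (their lowest common manager). The shortest path runs up from #11 to #24 and back down to #9: 1 + 3 = 4 links.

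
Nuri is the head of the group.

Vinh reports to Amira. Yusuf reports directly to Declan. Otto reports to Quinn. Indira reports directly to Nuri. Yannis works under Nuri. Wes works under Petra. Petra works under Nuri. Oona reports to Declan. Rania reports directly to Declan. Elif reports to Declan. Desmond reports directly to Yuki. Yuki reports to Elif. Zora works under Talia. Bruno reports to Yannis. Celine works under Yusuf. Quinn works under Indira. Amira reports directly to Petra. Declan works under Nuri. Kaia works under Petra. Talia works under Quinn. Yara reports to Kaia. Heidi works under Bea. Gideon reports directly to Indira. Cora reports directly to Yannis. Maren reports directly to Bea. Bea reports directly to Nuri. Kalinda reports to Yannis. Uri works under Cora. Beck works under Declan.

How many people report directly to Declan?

Declan directly manages Elif, Rania, Yusuf, Oona, Beck. That is 5 direct reports.

5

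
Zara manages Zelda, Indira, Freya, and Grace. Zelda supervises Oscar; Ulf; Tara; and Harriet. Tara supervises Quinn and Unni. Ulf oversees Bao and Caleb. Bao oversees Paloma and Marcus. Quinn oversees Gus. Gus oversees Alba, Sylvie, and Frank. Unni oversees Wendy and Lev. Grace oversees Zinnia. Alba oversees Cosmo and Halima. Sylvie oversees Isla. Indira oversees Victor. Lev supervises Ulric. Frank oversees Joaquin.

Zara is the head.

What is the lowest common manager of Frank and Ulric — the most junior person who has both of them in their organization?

Frank's chain of managers is Gus, Quinn, Tara, Zelda, Zara. Ulric's chain of managers is Lev, Unni, Tara, Zelda, Zara. The first manager that appears in both chains is Tara.

Tara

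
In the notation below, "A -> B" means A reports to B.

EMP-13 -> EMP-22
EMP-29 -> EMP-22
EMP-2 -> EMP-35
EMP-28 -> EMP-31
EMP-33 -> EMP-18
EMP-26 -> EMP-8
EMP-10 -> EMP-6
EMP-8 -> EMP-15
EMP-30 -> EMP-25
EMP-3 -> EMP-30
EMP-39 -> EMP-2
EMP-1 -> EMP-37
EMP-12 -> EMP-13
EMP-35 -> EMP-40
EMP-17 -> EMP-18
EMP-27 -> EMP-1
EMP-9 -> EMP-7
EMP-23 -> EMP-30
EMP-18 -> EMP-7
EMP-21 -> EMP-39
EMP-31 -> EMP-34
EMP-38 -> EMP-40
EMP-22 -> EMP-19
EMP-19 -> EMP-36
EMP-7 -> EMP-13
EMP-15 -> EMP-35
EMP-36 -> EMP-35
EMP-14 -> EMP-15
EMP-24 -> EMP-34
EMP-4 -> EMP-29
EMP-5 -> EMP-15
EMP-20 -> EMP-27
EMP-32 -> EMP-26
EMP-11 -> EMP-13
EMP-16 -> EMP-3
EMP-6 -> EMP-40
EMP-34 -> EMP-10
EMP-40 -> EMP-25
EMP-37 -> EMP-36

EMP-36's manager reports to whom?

EMP-36 reports to EMP-35, and EMP-35 reports to EMP-40. So EMP-36's skip-level manager is EMP-40.

EMP-40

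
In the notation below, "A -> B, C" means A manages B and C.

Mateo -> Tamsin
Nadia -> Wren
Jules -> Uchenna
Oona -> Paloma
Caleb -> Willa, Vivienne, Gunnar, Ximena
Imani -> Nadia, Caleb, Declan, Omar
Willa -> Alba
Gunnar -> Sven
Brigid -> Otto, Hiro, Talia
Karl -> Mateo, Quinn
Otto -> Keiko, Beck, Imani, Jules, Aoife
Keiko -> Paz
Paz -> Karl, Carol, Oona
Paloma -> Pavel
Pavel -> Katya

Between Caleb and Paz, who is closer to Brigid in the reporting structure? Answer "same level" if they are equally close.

same level

Both Caleb and Paz are 3 levels below Brigid.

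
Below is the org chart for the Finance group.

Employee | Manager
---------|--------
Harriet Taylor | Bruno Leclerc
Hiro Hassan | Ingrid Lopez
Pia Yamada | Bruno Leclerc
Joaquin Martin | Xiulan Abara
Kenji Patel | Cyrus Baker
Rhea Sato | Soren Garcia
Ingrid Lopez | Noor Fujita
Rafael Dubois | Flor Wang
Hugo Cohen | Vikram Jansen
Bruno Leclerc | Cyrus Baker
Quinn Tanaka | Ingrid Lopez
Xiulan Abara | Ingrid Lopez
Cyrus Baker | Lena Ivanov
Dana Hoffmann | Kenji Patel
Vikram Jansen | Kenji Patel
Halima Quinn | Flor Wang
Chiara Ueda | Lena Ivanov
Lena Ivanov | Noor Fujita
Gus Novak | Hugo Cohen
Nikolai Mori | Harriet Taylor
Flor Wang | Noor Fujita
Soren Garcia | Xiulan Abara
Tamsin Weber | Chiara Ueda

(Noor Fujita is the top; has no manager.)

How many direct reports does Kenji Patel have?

2

Kenji Patel directly manages Vikram Jansen, Dana Hoffmann. That is 2 direct reports.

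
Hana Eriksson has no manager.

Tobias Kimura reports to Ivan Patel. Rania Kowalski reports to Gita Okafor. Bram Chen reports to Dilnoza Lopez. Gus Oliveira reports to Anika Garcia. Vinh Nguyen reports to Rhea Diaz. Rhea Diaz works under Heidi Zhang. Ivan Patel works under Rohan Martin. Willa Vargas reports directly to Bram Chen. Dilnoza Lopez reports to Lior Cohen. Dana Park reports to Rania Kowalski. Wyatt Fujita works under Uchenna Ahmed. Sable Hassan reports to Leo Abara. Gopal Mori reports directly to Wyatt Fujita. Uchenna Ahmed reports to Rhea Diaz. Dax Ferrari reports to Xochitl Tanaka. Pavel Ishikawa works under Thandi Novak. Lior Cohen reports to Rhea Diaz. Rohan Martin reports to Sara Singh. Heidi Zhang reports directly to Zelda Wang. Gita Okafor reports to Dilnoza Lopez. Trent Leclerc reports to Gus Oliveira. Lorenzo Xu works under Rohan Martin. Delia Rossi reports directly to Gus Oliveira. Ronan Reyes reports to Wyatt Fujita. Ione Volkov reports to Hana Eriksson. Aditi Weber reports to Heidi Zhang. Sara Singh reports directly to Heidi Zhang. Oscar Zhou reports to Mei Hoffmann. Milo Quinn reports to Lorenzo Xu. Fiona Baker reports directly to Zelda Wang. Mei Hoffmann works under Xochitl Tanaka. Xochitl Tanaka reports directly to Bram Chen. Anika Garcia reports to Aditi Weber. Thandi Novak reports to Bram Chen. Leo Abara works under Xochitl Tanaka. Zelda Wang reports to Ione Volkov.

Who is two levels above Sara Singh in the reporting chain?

Sara Singh reports to Heidi Zhang, and Heidi Zhang reports to Zelda Wang. So Sara Singh's skip-level manager is Zelda Wang.

Zelda Wang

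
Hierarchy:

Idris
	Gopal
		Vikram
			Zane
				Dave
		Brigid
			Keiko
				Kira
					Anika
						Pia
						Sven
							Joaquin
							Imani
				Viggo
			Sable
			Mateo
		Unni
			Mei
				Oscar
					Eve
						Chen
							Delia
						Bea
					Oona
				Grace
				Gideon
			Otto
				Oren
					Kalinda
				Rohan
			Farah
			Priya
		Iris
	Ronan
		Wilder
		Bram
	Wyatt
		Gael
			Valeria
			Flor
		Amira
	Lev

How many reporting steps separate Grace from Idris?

Chain from Grace up to Idris: Grace → Mei → Unni → Gopal → Idris. That is 4 steps up, so Grace is 4 levels below Idris.

4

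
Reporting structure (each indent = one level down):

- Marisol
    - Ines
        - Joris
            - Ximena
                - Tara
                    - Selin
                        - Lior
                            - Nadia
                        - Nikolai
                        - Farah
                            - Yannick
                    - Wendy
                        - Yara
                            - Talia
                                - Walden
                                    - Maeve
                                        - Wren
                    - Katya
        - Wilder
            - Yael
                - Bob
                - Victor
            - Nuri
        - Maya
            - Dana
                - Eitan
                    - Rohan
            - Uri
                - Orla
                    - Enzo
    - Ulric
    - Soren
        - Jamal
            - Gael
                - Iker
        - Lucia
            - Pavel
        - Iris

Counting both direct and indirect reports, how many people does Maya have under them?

6

Maya directly manages Dana, Uri. Under Dana: Eitan, Rohan (2). Under Uri: Orla, Enzo (2). So Maya's organization is 2 direct reports plus everyone under them: 3 + 3 = 6.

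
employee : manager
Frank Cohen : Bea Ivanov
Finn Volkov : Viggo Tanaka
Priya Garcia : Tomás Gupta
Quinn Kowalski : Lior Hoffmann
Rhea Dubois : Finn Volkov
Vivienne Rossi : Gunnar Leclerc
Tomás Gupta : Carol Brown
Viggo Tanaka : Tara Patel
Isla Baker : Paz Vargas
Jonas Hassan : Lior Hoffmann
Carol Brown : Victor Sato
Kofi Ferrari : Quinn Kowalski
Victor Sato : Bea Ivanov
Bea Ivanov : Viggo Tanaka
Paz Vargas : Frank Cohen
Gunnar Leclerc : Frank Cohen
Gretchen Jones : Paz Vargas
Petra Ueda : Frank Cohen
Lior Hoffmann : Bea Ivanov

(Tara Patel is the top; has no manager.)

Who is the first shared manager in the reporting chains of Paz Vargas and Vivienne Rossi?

Paz Vargas's chain of managers is Frank Cohen, Bea Ivanov, Viggo Tanaka, Tara Patel. Vivienne Rossi's chain of managers is Gunnar Leclerc, Frank Cohen, Bea Ivanov, Viggo Tanaka, Tara Patel. The first manager that appears in both chains is Frank Cohen.

Frank Cohen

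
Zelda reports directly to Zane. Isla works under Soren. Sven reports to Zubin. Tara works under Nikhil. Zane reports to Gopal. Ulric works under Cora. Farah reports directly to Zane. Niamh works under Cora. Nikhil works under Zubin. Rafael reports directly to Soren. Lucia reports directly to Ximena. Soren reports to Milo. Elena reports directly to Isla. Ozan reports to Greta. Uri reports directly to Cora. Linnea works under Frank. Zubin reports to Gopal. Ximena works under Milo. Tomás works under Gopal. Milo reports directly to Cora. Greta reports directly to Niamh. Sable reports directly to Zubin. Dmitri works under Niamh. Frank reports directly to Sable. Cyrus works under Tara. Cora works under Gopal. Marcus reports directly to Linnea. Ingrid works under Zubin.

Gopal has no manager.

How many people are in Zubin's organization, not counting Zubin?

9

Zubin directly manages Sable, Nikhil, Ingrid, Sven. Under Sable: Frank, Linnea, Marcus (3). Under Nikhil: Tara, Cyrus (2). Ingrid has no reports. Sven has no reports. So Zubin's organization is 4 direct reports plus everyone under them: 4 + 3 + 1 + 1 = 9.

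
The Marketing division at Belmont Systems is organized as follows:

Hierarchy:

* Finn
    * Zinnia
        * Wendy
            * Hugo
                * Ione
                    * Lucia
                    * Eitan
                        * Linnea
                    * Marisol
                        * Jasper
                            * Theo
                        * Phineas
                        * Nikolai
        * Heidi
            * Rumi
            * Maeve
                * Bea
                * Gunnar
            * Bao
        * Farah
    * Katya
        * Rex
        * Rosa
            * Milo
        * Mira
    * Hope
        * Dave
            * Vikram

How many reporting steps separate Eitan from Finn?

Chain from Eitan up to Finn: Eitan → Ione → Hugo → Wendy → Zinnia → Finn. That is 5 steps up, so Eitan is 5 levels below Finn.

5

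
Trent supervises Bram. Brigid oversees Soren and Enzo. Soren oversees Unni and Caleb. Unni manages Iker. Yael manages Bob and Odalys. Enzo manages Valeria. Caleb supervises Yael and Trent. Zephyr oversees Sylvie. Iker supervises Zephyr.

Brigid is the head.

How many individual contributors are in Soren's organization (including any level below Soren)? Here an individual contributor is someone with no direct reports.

The people in Soren's organization with no one reporting to them are Bob, Odalys, Bram, Sylvie. That is 4.

4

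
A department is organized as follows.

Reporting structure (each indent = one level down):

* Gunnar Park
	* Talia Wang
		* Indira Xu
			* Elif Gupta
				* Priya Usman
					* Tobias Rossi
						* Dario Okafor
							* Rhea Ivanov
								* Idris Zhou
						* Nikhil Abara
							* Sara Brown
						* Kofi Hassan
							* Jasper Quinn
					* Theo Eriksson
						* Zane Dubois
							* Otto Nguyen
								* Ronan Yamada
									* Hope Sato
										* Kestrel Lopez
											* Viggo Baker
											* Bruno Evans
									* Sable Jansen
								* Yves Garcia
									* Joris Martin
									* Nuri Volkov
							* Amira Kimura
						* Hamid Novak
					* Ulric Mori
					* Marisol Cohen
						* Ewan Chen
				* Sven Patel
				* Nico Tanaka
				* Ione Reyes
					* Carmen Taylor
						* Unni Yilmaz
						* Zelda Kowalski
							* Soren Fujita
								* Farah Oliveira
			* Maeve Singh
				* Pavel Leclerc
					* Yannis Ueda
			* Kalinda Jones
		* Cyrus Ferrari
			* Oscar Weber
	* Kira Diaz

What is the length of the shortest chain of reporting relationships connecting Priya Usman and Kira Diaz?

5

Priya Usman is 4 levels below Gunnar Park, and Kira Diaz is 1 level below Gunnar Park (their lowest common manager). The shortest path runs up from Priya Usman to Gunnar Park and back down to Kira Diaz: 4 + 1 = 5 links.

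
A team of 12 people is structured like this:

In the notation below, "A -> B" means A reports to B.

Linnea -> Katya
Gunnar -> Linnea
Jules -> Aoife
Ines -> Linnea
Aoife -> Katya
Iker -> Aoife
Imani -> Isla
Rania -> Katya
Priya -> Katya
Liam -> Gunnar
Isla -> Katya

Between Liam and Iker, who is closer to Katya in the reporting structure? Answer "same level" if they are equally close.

Liam is 3 levels below Katya; Iker is 2. Iker is higher.

Iker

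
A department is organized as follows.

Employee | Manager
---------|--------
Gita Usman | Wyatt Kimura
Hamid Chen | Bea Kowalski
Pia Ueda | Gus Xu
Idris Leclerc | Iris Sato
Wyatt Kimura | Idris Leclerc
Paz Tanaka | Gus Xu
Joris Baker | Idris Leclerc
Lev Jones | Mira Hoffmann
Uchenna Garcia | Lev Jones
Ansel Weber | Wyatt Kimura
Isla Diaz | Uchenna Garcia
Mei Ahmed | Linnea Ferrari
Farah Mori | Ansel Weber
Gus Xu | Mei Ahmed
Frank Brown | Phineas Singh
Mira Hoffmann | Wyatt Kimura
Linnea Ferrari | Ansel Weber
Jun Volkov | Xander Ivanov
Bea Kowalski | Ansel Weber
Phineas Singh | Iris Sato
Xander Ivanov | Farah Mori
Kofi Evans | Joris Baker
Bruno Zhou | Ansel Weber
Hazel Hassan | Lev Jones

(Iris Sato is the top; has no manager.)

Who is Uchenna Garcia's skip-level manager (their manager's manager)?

Mira Hoffmann

Uchenna Garcia reports to Lev Jones, and Lev Jones reports to Mira Hoffmann. So Uchenna Garcia's skip-level manager is Mira Hoffmann.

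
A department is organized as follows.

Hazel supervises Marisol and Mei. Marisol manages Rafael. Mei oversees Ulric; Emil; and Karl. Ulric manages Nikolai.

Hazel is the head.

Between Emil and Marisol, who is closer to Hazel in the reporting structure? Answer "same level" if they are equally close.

Emil is 2 levels below Hazel; Marisol is 1. Marisol is higher.

Marisol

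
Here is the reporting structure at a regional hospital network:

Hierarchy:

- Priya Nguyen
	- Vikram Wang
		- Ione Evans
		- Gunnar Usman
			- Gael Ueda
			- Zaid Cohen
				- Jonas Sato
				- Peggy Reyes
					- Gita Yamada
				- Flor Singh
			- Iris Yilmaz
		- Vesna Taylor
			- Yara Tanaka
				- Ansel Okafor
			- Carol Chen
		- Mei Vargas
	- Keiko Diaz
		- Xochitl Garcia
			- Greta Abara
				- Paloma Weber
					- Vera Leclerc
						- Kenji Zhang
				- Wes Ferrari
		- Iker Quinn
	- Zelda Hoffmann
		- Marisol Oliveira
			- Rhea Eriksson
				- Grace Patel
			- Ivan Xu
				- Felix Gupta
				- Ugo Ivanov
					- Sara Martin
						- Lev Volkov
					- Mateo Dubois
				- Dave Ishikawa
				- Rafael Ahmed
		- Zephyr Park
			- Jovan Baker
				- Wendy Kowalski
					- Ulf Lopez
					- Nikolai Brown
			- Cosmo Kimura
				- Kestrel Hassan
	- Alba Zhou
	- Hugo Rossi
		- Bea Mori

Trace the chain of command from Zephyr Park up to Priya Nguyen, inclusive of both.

Zephyr Park reports to Zelda Hoffmann. Zelda Hoffmann reports to Priya Nguyen. Priya Nguyen is at the top.

Zephyr Park -> Zelda Hoffmann -> Priya Nguyen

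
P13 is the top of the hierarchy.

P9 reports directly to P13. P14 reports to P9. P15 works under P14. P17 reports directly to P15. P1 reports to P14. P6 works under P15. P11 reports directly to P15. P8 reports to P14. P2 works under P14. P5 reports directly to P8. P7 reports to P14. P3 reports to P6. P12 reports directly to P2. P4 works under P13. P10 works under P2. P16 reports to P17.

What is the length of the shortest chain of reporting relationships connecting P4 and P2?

4

P4 is 1 level below P13, and P2 is 3 levels below P13 (their lowest common manager). The shortest path runs up from P4 to P13 and back down to P2: 1 + 3 = 4 links.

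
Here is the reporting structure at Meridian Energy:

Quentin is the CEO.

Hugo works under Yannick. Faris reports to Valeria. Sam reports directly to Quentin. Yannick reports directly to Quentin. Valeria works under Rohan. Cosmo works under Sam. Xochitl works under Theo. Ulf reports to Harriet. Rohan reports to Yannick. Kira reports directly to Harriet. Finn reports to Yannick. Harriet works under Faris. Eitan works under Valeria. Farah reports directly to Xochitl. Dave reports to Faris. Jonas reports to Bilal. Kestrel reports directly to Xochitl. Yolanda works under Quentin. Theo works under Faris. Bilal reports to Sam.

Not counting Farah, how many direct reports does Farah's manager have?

Farah reports to Xochitl. Xochitl's other direct reports are Kestrel — 1 peer.

1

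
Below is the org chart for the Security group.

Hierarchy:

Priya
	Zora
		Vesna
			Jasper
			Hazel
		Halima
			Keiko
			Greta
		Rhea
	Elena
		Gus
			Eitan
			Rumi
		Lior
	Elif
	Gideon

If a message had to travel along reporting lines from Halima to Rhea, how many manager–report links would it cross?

Halima is 1 level below Zora, and Rhea is 1 level below Zora (their lowest common manager). The shortest path runs up from Halima to Zora and back down to Rhea: 1 + 1 = 2 links.

2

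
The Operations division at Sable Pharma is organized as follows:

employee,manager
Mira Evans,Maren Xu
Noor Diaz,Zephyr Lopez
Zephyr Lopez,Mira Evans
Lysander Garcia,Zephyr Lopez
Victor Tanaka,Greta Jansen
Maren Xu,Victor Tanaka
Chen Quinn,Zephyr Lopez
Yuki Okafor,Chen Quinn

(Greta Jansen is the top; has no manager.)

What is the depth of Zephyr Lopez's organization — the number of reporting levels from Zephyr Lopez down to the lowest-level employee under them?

The longest chain under Zephyr Lopez runs Zephyr Lopez → Chen Quinn → Yuki Okafor, which is 2 levels below Zephyr Lopez.

2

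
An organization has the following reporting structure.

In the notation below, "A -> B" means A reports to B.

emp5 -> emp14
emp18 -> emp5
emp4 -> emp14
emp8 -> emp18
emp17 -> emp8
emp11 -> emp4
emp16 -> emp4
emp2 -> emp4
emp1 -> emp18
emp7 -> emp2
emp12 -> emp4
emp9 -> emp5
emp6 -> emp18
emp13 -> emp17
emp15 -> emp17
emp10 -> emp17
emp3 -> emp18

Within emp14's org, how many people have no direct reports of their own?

The people in emp14's organization with no one reporting to them are emp12, emp7, emp16, emp11, emp9, emp3, emp6, emp1, emp10, emp15, emp13. That is 11.

11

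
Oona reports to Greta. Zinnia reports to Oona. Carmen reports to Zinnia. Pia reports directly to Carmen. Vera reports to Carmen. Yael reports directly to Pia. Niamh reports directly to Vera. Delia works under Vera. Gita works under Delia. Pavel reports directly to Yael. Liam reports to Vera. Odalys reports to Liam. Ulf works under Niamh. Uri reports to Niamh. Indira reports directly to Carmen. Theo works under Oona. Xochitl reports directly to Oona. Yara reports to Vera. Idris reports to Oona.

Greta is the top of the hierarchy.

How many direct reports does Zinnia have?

1

Zinnia directly manages Carmen. That is 1 direct report.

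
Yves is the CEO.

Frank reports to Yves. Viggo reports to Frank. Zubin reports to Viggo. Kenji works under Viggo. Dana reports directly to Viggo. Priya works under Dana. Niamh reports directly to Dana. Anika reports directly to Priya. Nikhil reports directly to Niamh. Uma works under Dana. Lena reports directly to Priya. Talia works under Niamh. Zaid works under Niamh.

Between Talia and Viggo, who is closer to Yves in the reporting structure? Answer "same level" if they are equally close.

Viggo

Talia is 5 levels below Yves; Viggo is 2. Viggo is higher.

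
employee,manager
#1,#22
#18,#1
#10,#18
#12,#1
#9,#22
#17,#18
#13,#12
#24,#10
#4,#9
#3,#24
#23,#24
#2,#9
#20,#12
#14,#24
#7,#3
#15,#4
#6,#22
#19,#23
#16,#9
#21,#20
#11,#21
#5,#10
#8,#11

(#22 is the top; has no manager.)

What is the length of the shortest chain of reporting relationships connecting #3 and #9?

#3 is 5 levels below #22, and #9 is 1 level below #22 (their lowest common manager). The shortest path runs up from #3 to #22 and back down to #9: 5 + 1 = 6 links.

6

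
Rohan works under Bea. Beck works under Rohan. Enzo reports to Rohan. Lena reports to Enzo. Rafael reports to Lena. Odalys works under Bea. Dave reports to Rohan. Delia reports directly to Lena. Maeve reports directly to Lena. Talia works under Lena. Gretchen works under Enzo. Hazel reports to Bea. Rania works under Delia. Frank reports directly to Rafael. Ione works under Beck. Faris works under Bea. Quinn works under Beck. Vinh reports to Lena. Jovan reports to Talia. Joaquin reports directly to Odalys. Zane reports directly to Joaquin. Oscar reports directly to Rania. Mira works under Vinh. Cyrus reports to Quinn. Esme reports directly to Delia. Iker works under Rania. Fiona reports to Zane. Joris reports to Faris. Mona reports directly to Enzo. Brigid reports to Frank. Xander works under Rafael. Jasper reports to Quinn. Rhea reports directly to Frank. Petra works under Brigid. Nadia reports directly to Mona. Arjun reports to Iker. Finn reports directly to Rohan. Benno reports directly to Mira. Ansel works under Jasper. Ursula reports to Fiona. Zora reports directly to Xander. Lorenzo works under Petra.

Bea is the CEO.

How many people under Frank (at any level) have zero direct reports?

The people in Frank's organization with no one reporting to them are Rhea, Lorenzo. That is 2.

2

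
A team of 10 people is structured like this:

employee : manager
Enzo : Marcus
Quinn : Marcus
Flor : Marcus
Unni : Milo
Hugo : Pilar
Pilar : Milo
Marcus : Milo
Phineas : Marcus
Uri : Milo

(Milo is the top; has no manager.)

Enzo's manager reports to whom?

Enzo reports to Marcus, and Marcus reports to Milo. So Enzo's skip-level manager is Milo.

Milo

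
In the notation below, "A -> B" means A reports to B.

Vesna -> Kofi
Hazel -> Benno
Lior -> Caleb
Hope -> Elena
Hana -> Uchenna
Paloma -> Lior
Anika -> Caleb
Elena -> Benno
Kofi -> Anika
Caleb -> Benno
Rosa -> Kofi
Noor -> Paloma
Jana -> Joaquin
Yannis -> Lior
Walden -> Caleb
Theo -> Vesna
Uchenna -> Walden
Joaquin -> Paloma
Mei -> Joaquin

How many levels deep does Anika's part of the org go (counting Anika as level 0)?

The longest chain under Anika runs Anika → Kofi → Vesna → Theo, which is 3 levels below Anika.

3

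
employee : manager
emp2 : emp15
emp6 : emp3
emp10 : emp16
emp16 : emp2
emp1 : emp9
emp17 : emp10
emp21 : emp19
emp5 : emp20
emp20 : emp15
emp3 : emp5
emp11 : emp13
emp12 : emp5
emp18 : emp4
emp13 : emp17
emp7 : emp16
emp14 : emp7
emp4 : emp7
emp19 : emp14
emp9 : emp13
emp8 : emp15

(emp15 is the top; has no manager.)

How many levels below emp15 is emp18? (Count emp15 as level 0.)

5

Chain from emp18 up to emp15: emp18 → emp4 → emp7 → emp16 → emp2 → emp15. That is 5 steps up, so emp18 is 5 levels below emp15.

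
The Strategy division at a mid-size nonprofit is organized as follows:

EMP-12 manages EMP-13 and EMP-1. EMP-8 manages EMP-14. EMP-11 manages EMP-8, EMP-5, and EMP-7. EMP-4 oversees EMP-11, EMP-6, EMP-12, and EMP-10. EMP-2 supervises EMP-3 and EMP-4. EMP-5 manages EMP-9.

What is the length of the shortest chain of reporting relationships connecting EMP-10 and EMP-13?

EMP-10 is 1 level below EMP-4, and EMP-13 is 2 levels below EMP-4 (their lowest common manager). The shortest path runs up from EMP-10 to EMP-4 and back down to EMP-13: 1 + 2 = 3 links.

3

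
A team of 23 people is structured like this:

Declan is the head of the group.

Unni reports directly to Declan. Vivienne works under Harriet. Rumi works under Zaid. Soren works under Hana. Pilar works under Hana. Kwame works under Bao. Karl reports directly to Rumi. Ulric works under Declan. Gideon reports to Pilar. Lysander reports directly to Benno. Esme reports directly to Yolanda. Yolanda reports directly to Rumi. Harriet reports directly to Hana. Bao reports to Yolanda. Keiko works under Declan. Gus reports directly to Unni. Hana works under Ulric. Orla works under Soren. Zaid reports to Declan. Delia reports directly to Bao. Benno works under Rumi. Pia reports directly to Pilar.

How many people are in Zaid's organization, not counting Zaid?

Zaid directly manages Rumi. Under Rumi: Benno, Lysander, Karl, Yolanda, Esme, Bao, Delia, Kwame (8). That's 9 in total.

9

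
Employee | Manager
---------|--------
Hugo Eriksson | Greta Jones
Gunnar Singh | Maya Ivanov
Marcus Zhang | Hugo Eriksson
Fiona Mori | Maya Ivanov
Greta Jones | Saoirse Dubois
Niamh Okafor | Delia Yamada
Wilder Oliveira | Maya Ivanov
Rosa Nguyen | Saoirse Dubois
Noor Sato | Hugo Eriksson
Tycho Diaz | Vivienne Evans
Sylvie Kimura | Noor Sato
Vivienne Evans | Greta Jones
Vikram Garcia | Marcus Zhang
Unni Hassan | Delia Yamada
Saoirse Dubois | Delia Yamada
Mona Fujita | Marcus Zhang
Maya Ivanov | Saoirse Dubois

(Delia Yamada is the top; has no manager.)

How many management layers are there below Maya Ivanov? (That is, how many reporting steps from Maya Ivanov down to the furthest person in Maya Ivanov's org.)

The longest chain under Maya Ivanov runs Maya Ivanov → Fiona Mori, which is 1 level below Maya Ivanov.

1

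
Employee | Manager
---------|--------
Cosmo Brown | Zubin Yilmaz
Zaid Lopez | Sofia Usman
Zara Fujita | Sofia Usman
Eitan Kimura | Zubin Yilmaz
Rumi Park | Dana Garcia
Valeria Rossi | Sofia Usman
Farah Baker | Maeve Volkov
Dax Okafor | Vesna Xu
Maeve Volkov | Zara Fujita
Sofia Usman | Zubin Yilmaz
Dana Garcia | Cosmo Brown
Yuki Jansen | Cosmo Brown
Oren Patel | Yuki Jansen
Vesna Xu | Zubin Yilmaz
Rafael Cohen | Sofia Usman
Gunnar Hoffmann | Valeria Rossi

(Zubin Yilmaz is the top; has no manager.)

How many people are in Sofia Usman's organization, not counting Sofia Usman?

Sofia Usman directly manages Valeria Rossi, Zaid Lopez, Zara Fujita, Rafael Cohen. Under Valeria Rossi: Gunnar Hoffmann (1). Zaid Lopez has no reports. Under Zara Fujita: Maeve Volkov, Farah Baker (2). Rafael Cohen has no reports. So Sofia Usman's organization is 4 direct reports plus everyone under them: 2 + 1 + 3 + 1 = 7.

7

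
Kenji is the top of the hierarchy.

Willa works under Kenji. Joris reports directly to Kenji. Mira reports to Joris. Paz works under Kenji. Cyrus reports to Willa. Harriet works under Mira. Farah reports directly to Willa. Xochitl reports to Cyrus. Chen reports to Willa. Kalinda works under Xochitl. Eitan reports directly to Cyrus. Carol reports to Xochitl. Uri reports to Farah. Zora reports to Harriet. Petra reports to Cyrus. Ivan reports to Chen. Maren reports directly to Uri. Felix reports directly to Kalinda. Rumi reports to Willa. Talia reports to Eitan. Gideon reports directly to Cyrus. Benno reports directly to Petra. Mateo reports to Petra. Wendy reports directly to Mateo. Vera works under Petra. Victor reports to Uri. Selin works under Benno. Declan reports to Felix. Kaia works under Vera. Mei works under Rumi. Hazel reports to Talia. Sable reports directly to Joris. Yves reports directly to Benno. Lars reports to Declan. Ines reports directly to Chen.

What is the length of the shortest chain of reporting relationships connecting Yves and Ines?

Yves is 4 levels below Willa, and Ines is 2 levels below Willa (their lowest common manager). The shortest path runs up from Yves to Willa and back down to Ines: 4 + 2 = 6 links.

6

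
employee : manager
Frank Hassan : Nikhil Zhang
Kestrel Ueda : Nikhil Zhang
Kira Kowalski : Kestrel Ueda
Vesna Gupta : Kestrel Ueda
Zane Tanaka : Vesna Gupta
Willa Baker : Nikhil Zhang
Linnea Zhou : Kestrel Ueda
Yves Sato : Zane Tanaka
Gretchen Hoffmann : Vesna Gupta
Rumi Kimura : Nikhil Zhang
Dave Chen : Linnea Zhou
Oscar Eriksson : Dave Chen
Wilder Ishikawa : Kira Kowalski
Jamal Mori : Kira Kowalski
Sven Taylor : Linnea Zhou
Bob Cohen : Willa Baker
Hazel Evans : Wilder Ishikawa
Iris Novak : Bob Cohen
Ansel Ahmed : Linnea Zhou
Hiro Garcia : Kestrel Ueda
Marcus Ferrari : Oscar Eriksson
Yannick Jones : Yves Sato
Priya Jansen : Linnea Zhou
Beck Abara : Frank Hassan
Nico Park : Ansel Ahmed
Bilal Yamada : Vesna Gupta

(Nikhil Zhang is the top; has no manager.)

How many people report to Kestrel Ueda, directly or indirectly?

Kestrel Ueda directly manages Kira Kowalski, Vesna Gupta, Linnea Zhou, Hiro Garcia. Under Kira Kowalski: Jamal Mori, Wilder Ishikawa, Hazel Evans (3). Under Vesna Gupta: Bilal Yamada, Gretchen Hoffmann, Zane Tanaka, Yves Sato, Yannick Jones (5). Under Linnea Zhou: Priya Jansen, Ansel Ahmed, Nico Park, Sven Taylor, Dave Chen, Oscar Eriksson, Marcus Ferrari (7). Hiro Garcia has no reports. So Kestrel Ueda's organization is 4 direct reports plus everyone under them: 4 + 6 + 8 + 1 = 19.

19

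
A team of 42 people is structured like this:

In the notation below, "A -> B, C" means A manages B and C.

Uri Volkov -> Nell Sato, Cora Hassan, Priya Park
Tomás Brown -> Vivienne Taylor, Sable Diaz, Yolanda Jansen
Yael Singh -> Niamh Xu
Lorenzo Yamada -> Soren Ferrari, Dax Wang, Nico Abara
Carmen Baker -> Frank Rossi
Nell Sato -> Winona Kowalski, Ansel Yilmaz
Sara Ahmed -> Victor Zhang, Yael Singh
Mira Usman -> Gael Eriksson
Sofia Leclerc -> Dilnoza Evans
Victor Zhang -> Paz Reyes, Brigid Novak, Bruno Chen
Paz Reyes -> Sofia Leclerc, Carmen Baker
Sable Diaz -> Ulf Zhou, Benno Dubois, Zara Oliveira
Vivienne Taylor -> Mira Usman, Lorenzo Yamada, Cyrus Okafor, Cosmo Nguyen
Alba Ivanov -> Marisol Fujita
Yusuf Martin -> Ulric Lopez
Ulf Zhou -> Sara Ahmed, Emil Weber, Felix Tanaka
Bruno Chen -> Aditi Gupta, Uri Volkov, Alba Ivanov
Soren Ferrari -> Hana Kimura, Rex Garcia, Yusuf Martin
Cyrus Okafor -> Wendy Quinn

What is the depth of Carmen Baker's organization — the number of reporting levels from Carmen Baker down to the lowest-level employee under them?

1

The longest chain under Carmen Baker runs Carmen Baker → Frank Rossi, which is 1 level below Carmen Baker.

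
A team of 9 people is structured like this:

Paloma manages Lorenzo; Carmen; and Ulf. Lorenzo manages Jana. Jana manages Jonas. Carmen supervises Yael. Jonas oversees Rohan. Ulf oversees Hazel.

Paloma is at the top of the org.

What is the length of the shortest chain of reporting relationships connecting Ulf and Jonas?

Ulf is 1 level below Paloma, and Jonas is 3 levels below Paloma (their lowest common manager). The shortest path runs up from Ulf to Paloma and back down to Jonas: 1 + 3 = 4 links.

4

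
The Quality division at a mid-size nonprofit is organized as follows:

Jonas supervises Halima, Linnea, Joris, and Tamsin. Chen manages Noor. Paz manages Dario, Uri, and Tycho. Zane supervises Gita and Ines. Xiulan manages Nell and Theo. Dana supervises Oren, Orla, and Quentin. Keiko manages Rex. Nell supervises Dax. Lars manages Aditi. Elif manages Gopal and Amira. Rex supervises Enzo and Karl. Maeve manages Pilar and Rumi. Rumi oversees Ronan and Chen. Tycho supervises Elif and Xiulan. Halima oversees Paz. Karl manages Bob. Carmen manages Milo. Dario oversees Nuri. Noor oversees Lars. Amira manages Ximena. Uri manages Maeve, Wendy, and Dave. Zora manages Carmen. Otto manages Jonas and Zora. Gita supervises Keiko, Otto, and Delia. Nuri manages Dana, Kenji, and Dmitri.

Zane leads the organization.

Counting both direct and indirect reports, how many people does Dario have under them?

7

Dario directly manages Nuri. Under Nuri: Dmitri, Kenji, Dana, Quentin, Orla, Oren (6). That's 7 in total.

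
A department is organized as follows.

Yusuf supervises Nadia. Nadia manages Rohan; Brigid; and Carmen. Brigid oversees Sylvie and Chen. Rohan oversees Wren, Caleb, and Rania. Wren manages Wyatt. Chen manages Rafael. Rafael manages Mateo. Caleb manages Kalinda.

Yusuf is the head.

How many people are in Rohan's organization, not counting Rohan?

Rohan directly manages Wren, Caleb, Rania. Under Wren: Wyatt (1). Under Caleb: Kalinda (1). Rania has no reports. So Rohan's organization is 3 direct reports plus everyone under them: 2 + 2 + 1 = 5.

5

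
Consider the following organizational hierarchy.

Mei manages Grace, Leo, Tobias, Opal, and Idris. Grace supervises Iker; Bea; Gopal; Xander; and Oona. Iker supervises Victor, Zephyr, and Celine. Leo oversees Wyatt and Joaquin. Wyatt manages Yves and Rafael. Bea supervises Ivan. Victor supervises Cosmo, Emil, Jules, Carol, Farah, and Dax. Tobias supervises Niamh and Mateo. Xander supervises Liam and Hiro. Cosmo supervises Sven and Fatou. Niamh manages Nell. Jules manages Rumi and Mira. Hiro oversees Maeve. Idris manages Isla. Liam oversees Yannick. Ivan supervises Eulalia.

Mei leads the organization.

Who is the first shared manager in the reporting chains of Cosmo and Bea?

Cosmo's chain of managers is Victor, Iker, Grace, Mei. Bea's chain of managers is Grace, Mei. The first manager that appears in both chains is Grace.

Grace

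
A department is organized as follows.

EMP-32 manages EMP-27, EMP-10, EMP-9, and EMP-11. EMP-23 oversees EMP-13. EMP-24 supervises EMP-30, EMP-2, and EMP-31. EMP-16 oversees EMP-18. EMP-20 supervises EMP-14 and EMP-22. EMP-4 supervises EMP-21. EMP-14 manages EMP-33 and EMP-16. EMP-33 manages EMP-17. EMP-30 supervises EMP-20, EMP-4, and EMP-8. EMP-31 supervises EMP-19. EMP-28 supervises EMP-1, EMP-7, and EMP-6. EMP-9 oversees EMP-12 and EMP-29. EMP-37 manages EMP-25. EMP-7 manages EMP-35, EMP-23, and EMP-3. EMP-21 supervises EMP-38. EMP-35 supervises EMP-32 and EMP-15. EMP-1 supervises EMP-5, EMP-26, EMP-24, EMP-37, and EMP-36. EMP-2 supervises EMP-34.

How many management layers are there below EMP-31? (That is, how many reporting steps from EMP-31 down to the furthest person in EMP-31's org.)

1

The longest chain under EMP-31 runs EMP-31 → EMP-19, which is 1 level below EMP-31.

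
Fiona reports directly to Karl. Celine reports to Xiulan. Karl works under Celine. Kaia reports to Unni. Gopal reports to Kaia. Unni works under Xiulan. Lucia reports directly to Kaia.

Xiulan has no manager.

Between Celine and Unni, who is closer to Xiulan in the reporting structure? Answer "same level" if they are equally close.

Both Celine and Unni are 1 level below Xiulan.

same level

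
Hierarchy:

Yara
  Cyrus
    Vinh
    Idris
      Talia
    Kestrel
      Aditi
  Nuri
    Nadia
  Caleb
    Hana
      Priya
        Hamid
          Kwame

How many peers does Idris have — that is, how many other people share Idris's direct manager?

2

Idris reports to Cyrus. Cyrus's other direct reports are Vinh, Kestrel — 2 peers.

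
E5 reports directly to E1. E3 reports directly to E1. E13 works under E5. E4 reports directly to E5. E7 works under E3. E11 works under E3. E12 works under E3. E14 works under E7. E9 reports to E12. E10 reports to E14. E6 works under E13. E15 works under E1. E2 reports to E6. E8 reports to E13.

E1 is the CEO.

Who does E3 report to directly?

E3 reports directly to E1.

E1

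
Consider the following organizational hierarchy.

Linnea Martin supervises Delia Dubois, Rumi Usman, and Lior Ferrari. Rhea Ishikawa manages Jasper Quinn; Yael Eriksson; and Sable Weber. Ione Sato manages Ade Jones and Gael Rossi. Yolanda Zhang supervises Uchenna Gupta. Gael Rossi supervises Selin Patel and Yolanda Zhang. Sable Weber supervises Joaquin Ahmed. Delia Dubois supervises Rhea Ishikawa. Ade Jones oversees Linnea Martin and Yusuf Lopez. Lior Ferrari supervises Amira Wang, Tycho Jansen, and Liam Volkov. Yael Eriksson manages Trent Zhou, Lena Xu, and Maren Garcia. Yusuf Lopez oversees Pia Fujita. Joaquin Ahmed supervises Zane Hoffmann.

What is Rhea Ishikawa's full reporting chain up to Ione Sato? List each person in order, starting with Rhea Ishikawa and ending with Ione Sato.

Rhea Ishikawa reports to Delia Dubois. Delia Dubois reports to Linnea Martin. Linnea Martin reports to Ade Jones. Ade Jones reports to Ione Sato. Ione Sato is at the top.

Rhea Ishikawa -> Delia Dubois -> Linnea Martin -> Ade Jones -> Ione Sato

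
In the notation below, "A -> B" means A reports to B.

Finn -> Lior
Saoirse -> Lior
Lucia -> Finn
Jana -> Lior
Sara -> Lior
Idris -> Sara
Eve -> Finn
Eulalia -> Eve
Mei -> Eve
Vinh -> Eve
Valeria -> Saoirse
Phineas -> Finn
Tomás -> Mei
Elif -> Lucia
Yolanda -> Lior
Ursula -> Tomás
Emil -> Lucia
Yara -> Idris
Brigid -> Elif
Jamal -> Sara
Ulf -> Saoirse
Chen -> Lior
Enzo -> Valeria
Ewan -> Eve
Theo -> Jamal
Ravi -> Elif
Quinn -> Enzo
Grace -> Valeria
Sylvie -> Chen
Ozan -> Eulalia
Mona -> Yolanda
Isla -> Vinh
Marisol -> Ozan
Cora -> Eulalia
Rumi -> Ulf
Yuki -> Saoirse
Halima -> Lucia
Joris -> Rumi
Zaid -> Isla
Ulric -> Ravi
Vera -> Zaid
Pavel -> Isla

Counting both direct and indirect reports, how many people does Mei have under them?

Mei directly manages Tomás. Under Tomás: Ursula (1). That's 2 in total.

2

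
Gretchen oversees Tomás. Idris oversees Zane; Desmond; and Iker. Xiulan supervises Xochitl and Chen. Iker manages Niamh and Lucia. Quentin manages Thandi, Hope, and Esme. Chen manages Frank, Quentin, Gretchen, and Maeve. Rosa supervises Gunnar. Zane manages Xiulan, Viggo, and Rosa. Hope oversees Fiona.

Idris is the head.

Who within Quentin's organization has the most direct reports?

Direct-report counts within Quentin's organization: Quentin has 3; Hope has 1. The largest is 3, held by Quentin.

Quentin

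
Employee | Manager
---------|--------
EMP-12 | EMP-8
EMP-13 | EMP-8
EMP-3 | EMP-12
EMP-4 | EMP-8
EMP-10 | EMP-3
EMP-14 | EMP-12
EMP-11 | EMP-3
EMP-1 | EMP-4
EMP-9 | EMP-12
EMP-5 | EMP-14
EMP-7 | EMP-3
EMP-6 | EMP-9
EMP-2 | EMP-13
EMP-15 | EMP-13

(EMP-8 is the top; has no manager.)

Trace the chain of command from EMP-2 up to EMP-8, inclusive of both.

EMP-2 reports to EMP-13. EMP-13 reports to EMP-8. EMP-8 is at the top.

EMP-2 -> EMP-13 -> EMP-8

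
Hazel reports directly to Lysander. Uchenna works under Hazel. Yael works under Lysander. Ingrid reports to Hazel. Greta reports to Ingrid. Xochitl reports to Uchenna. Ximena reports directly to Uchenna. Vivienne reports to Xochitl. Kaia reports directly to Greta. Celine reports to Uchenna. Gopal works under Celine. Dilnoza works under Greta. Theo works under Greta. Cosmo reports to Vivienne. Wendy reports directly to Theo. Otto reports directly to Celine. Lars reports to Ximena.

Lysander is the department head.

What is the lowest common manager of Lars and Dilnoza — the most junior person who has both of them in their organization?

Hazel

Lars's chain of managers is Ximena, Uchenna, Hazel, Lysander. Dilnoza's chain of managers is Greta, Ingrid, Hazel, Lysander. The first manager that appears in both chains is Hazel.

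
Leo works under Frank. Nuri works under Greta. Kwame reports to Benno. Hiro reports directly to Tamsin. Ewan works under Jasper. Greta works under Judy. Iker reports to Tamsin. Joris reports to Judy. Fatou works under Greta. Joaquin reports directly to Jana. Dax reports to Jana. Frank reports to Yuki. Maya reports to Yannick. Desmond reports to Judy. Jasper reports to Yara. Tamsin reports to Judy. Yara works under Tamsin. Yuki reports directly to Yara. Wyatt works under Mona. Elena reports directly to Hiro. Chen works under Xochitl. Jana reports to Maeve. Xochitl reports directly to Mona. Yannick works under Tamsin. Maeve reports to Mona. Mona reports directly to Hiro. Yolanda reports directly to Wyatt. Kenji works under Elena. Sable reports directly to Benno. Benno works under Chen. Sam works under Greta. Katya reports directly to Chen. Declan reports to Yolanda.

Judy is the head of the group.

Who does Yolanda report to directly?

Wyatt

Yolanda reports directly to Wyatt.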